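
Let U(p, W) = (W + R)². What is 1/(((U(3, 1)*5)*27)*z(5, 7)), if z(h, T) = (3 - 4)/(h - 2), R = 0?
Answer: -1/45 ≈ -0.022222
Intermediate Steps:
z(h, T) = -1/(-2 + h)
U(p, W) = W² (U(p, W) = (W + 0)² = W²)
1/(((U(3, 1)*5)*27)*z(5, 7)) = 1/(((1²*5)*27)*(-1/(-2 + 5))) = 1/(((1*5)*27)*(-1/3)) = 1/((5*27)*(-1*⅓)) = 1/(135*(-⅓)) = 1/(-45) = -1/45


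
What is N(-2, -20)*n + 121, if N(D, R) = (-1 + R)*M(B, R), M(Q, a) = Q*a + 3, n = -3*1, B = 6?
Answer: -7250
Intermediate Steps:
n = -3
M(Q, a) = 3 + Q*a
N(D, R) = (-1 + R)*(3 + 6*R)
N(-2, -20)*n + 121 = (3*(1 + 2*(-20))*(-1 - 20))*(-3) + 121 = (3*(1 - 40)*(-21))*(-3) + 121 = (3*(-39)*(-21))*(-3) + 121 = 2457*(-3) + 121 = -7371 + 121 = -7250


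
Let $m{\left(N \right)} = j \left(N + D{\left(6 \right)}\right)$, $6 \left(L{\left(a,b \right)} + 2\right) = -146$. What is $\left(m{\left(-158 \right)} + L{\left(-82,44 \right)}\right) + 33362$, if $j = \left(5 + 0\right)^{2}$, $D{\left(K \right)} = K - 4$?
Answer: $\frac{88307}{3} \approx 29436.0$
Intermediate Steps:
$L{\left(a,b \right)} = - \frac{79}{3}$ ($L{\left(a,b \right)} = -2 + \frac{1}{6} \left(-146\right) = -2 - \frac{73}{3} = - \frac{79}{3}$)
$D{\left(K \right)} = -4 + K$ ($D{\left(K \right)} = K - 4 = -4 + K$)
$j = 25$ ($j = 5^{2} = 25$)
$m{\left(N \right)} = 50 + 25 N$ ($m{\left(N \right)} = 25 \left(N + \left(-4 + 6\right)\right) = 25 \left(N + 2\right) = 25 \left(2 + N\right) = 50 + 25 N$)
$\left(m{\left(-158 \right)} + L{\left(-82,44 \right)}\right) + 33362 = \left(\left(50 + 25 \left(-158\right)\right) - \frac{79}{3}\right) + 33362 = \left(\left(50 - 3950\right) - \frac{79}{3}\right) + 33362 = \left(-3900 - \frac{79}{3}\right) + 33362 = - \frac{11779}{3} + 33362 = \frac{88307}{3}$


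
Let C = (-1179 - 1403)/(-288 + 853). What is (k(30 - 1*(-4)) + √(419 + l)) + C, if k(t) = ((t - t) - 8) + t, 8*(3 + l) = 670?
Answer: 12108/565 + √1999/2 ≈ 43.785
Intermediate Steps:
l = 323/4 (l = -3 + (⅛)*670 = -3 + 335/4 = 323/4 ≈ 80.750)
C = -2582/565 ≈ -4.5699
k(t) = -8 + t (k(t) = (0 - 8) + t = -8 + t)
(k(30 - 1*(-4)) + √(419 + l)) + C = ((-8 + (30 - 1*(-4))) + √(419 + 323/4)) - 2582/565 = ((-8 + (30 + 4)) + √(1999/4)) - 2582/565 = ((-8 + 34) + √1999/2) - 2582/565 = (26 + √1999/2) - 2582/565 = 12108/565 + √1999/2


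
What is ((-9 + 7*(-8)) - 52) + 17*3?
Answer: -66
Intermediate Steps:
((-9 + 7*(-8)) - 52) + 17*3 = ((-9 - 56) - 52) + 51 = (-65 - 52) + 51 = -117 + 51 = -66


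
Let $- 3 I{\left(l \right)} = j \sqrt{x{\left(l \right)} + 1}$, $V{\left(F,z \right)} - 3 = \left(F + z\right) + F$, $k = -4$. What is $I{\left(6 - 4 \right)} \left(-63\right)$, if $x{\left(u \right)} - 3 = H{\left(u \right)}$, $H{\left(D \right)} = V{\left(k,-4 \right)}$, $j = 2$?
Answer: $42 i \sqrt{5} \approx 93.915 i$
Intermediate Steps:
$V{\left(F,z \right)} = 3 + z + 2 F$ ($V{\left(F,z \right)} = 3 + \left(\left(F + z\right) + F\right) = 3 + \left(z + 2 F\right) = 3 + z + 2 F$)
$H{\left(D \right)} = -9$ ($H{\left(D \right)} = 3 - 4 + 2 \left(-4\right) = 3 - 4 - 8 = -9$)
$x{\left(u \right)} = -6$ ($x{\left(u \right)} = 3 - 9 = -6$)
$I{\left(l \right)} = - \frac{2 i \sqrt{5}}{3}$ ($I{\left(l \right)} = - \frac{2 \sqrt{-6 + 1}}{3} = - \frac{2 \sqrt{-5}}{3} = - \frac{2 i \sqrt{5}}{3}$)
$I{\left(6 - 4 \right)} \left(-63\right) = - \frac{2 i \sqrt{5}}{3} \left(-63\right) = 42 i \sqrt{5}$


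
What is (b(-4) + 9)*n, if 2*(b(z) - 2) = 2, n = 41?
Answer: 492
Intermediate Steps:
b(z) = 3 (b(z) = 2 + (1/2)*2 = 2 + 1 = 3)
(b(-4) + 9)*n = (3 + 9)*41 = 12*41 = 492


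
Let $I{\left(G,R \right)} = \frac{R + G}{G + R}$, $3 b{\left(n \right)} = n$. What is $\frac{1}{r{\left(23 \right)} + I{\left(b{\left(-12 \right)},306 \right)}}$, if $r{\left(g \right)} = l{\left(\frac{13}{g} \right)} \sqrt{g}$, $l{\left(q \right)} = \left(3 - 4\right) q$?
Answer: $- \frac{23}{146} - \frac{13 \sqrt{23}}{146} \approx -0.58456$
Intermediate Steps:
$b{\left(n \right)} = \frac{n}{3}$
$I{\left(G,R \right)} = 1$ ($I{\left(G,R \right)} = \frac{G + R}{G + R} = 1$)
$l{\left(q \right)} = - q$
$r{\left(g \right)} = - \frac{13}{\sqrt{g}}$ ($r{\left(g \right)} = - \frac{13}{g} \sqrt{g} = - \frac{13}{\sqrt{g}}$)
$\frac{1}{r{\left(23 \right)} + I{\left(b{\left(-12 \right)},306 \right)}} = \frac{1}{- \frac{13}{\sqrt{23}} + 1} = \frac{1}{- 13 \frac{\sqrt{23}}{23} + 1} = \frac{1}{- \frac{13 \sqrt{23}}{23} + 1} = \frac{1}{1 - \frac{13 \sqrt{23}}{23}}$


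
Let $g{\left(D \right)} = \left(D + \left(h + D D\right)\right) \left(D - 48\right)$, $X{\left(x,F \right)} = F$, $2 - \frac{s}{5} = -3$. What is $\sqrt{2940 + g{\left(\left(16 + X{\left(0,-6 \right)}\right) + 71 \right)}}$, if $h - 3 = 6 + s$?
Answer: $4 \sqrt{13953} \approx 472.49$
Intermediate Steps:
$s = 25$ ($s = 10 - -15 = 10 + 15 = 25$)
$h = 34$ ($h = 3 + \left(6 + 25\right) = 3 + 31 = 34$)
$g{\left(D \right)} = \left(-48 + D\right) \left(34 + D + D^{2}\right)$ ($g{\left(D \right)} = \left(D + \left(34 + D D\right)\right) \left(D - 48\right) = \left(D + \left(34 + D^{2}\right)\right) \left(-48 + D\right) = \left(34 + D + D^{2}\right) \left(-48 + D\right) = \left(-48 + D\right) \left(34 + D + D^{2}\right)$)
$\sqrt{2940 + g{\left(\left(16 + X{\left(0,-6 \right)}\right) + 71 \right)}} = \sqrt{2940 - \left(1632 - \left(\left(16 - 6\right) + 71\right)^{3} + 14 \left(\left(16 - 6\right) + 71\right) + 47 \left(\left(16 - 6\right) + 71\right)^{2}\right)} = \sqrt{2940 - \left(1632 - \left(10 + 71\right)^{3} + 14 \left(10 + 71\right) + 47 \left(10 + 71\right)^{2}\right)} = \sqrt{2940 - \left(2766 - 531441 + 308367\right)} = \sqrt{2940 - -220308} = \sqrt{2940 + 220308} = \sqrt{223248} = 4 \sqrt{13953}$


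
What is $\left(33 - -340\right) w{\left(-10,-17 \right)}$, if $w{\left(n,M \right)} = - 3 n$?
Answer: $11190$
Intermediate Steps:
$\left(33 - -340\right) w{\left(-10,-17 \right)} = \left(33 - -340\right) \left(\left(-3\right) \left(-10\right)\right) = \left(33 + 340\right) 30 = 373 \cdot 30 = 11190$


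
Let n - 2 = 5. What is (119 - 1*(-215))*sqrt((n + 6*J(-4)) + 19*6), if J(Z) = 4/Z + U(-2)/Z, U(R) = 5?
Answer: 167*sqrt(430) ≈ 3463.0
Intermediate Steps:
n = 7 (n = 2 + 5 = 7)
J(Z) = 9/Z (J(Z) = 4/Z + 5/Z = 9/Z)
(119 - 1*(-215))*sqrt((n + 6*J(-4)) + 19*6) = (119 - 1*(-215))*sqrt((7 + 6*(9/(-4))) + 19*6) = (119 + 215)*sqrt((7 + 6*(9*(-1/4))) + 114) = 334*sqrt((7 + 6*(-9/4)) + 114) = 334*sqrt((7 - 27/2) + 114) = 334*sqrt(-13/2 + 114) = 334*sqrt(215/2) = 334*(sqrt(430)/2) = 167*sqrt(430)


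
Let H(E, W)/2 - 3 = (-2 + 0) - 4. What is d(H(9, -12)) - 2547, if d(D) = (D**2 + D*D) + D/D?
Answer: -2474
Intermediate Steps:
H(E, W) = -6 (H(E, W) = 6 + 2*((-2 + 0) - 4) = 6 + 2*(-2 - 4) = 6 + 2*(-6) = 6 - 12 = -6)
d(D) = 1 + 2*D**2 (d(D) = (D**2 + D**2) + 1 = 2*D**2 + 1 = 1 + 2*D**2)
d(H(9, -12)) - 2547 = (1 + 2*(-6)**2) - 2547 = (1 + 2*36) - 2547 = (1 + 72) - 2547 = 73 - 2547 = -2474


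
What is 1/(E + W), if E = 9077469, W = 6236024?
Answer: 1/15313493 ≈ 6.5302e-8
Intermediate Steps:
1/(E + W) = 1/(9077469 + 6236024) = 1/15313493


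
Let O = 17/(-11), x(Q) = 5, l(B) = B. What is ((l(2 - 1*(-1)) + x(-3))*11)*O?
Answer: -136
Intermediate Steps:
O = -17/11 (O = 17*(-1/11) = -17/11 ≈ -1.5455)
((l(2 - 1*(-1)) + x(-3))*11)*O = (((2 - 1*(-1)) + 5)*11)*(-17/11) = (((2 + 1) + 5)*11)*(-17/11) = ((3 + 5)*11)*(-17/11) = (8*11)*(-17/11) = 88*(-17/11) = -136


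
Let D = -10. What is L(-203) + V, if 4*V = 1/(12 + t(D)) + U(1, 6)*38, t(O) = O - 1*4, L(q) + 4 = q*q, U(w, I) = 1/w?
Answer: 329715/8 ≈ 41214.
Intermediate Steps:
L(q) = -4 + q² (L(q) = -4 + q*q = -4 + q²)
t(O) = -4 + O (t(O) = O - 4 = -4 + O)
V = 75/8 (V = (1/(12 + (-4 - 10)) + 38/1)/4 = (1/(12 - 14) + 1*38)/4 = (1/(-2) + 38)/4 = (-½ + 38)/4 = (¼)*(75/2) = 75/8 ≈ 9.3750)
L(-203) + V = (-4 + (-203)²) + 75/8 = (-4 + 41209) + 75/8 = 41205 + 75/8 = 329715/8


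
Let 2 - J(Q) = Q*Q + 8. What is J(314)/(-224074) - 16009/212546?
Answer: 8685130013/23813016202 ≈ 0.36472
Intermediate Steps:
J(Q) = -6 - Q² (J(Q) = 2 - (Q*Q + 8) = 2 - (Q² + 8) = 2 - (8 + Q²) = 2 + (-8 - Q²) = -6 - Q²)
J(314)/(-224074) - 16009/212546 = (-6 - 1*314²)/(-224074) - 16009/212546 = (-6 - 1*98596)*(-1/224074) - 16009*1/212546 = (-6 - 98596)*(-1/224074) - 16009/212546 = -98602*(-1/224074) - 16009/212546 = 49301/112037 - 16009/212546 = 8685130013/23813016202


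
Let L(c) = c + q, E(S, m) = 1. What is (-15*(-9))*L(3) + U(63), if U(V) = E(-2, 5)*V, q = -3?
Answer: 63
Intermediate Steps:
L(c) = -3 + c (L(c) = c - 3 = -3 + c)
U(V) = V (U(V) = 1*V = V)
(-15*(-9))*L(3) + U(63) = (-15*(-9))*(-3 + 3) + 63 = 135*0 + 63 = 0 + 63 = 63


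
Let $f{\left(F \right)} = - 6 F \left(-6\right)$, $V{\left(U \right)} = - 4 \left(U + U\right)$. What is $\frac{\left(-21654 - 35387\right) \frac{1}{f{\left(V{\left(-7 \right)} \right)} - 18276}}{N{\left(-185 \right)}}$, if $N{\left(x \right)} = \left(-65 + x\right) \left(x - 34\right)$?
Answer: $\frac{57041}{890235000} \approx 6.4074 \cdot 10^{-5}$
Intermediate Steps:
$V{\left(U \right)} = - 8 U$ ($V{\left(U \right)} = - 4 \cdot 2 U = - 8 U$)
$N{\left(x \right)} = \left(-65 + x\right) \left(-34 + x\right)$
$f{\left(F \right)} = 36 F$
$\frac{\left(-21654 - 35387\right) \frac{1}{f{\left(V{\left(-7 \right)} \right)} - 18276}}{N{\left(-185 \right)}} = \frac{\left(-21654 - 35387\right) \frac{1}{36 \left(\left(-8\right) \left(-7\right)\right) - 18276}}{2210 + \left(-185\right)^{2} - -18315} = \frac{\left(-57041\right) \frac{1}{36 \cdot 56 - 18276}}{2210 + 34225 + 18315} = \frac{\left(-57041\right) \frac{1}{2016 - 18276}}{54750} = - \frac{57041}{-16260} \cdot \frac{1}{54750} = \left(-57041\right) \left(- \frac{1}{16260}\right) \frac{1}{54750} = \frac{57041}{16260} \cdot \frac{1}{54750} = \frac{57041}{890235000}$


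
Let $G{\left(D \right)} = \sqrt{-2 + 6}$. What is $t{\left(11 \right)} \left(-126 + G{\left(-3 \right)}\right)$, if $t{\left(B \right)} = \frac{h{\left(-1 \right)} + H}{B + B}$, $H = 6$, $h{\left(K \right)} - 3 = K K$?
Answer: $- \frac{620}{11} \approx -56.364$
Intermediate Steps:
$h{\left(K \right)} = 3 + K^{2}$ ($h{\left(K \right)} = 3 + K K = 3 + K^{2}$)
$G{\left(D \right)} = 2$ ($G{\left(D \right)} = \sqrt{4} = 2$)
$t{\left(B \right)} = \frac{5}{B}$ ($t{\left(B \right)} = \frac{\left(3 + \left(-1\right)^{2}\right) + 6}{B + B} = \frac{\left(3 + 1\right) + 6}{2 B} = \left(4 + 6\right) \frac{1}{2 B} = 10 \frac{1}{2 B} = \frac{5}{B}$)
$t{\left(11 \right)} \left(-126 + G{\left(-3 \right)}\right) = \frac{5}{11} \left(-126 + 2\right) = 5 \cdot \frac{1}{11} \left(-124\right) = \frac{5}{11} \left(-124\right) = - \frac{620}{11}$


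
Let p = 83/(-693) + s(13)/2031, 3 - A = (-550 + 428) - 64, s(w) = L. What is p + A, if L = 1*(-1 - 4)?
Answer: 88614083/469161 ≈ 188.88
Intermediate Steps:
L = -5 (L = 1*(-5) = -5)
s(w) = -5
A = 189 (A = 3 - ((-550 + 428) - 64) = 3 - (-122 - 64) = 3 - 1*(-186) = 3 + 186 = 189)
p = -57346/469161 (p = 83/(-693) - 5/2031 = 83*(-1/693) - 5*1/2031 = -83/693 - 5/2031 = -57346/469161 ≈ -0.12223)
p + A = -57346/469161 + 189 = 88614083/469161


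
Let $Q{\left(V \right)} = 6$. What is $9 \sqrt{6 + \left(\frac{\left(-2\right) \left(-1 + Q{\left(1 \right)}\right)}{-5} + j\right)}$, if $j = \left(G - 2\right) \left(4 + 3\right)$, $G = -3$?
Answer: $27 i \sqrt{3} \approx 46.765 i$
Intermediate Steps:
$j = -35$ ($j = \left(-3 - 2\right) \left(4 + 3\right) = \left(-5\right) 7 = -35$)
$9 \sqrt{6 + \left(\frac{\left(-2\right) \left(-1 + Q{\left(1 \right)}\right)}{-5} + j\right)} = 9 \sqrt{6 - \left(35 - \frac{\left(-2\right) \left(-1 + 6\right)}{-5}\right)} = 9 \sqrt{6 - \left(35 + \frac{\left(-2\right) 5}{5}\right)} = 9 \sqrt{6 - 33} = 9 \sqrt{-27} = 9 \cdot 3 i \sqrt{3} = 27 i \sqrt{3}$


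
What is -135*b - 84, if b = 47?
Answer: -6429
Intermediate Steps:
-135*b - 84 = -135*47 - 84 = -6345 - 84 = -6429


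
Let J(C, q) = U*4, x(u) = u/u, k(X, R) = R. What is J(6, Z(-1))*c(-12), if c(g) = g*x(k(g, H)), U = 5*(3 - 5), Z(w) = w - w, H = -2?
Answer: 480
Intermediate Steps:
Z(w) = 0
U = -10 (U = 5*(-2) = -10)
x(u) = 1
J(C, q) = -40 (J(C, q) = -10*4 = -40)
c(g) = g (c(g) = g*1 = g)
J(6, Z(-1))*c(-12) = -40*(-12) = 480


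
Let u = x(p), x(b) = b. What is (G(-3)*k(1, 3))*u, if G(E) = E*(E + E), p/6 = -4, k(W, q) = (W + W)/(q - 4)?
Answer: 864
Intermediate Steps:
k(W, q) = 2*W/(-4 + q) (k(W, q) = (2*W)/(-4 + q) = 2*W/(-4 + q))
p = -24 (p = 6*(-4) = -24)
G(E) = 2*E² (G(E) = E*(2*E) = 2*E²)
u = -24
(G(-3)*k(1, 3))*u = ((2*(-3)²)*(2*1/(-4 + 3)))*(-24) = ((2*9)*(2*1/(-1)))*(-24) = (18*(2*1*(-1)))*(-24) = (18*(-2))*(-24) = -36*(-24) = 864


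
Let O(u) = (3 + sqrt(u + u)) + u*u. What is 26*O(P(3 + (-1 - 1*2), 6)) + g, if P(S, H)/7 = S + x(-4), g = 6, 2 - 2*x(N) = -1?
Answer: 5901/2 + 26*sqrt(21) ≈ 3069.6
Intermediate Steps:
x(N) = 3/2 (x(N) = 1 - 1/2*(-1) = 1 + 1/2 = 3/2)
P(S, H) = 21/2 + 7*S (P(S, H) = 7*(S + 3/2) = 7*(3/2 + S) = 21/2 + 7*S)
O(u) = 3 + u**2 + sqrt(2)*sqrt(u) (O(u) = (3 + sqrt(2*u)) + u**2 = (3 + sqrt(2)*sqrt(u)) + u**2 = 3 + u**2 + sqrt(2)*sqrt(u))
26*O(P(3 + (-1 - 1*2), 6)) + g = 26*(3 + (21/2 + 7*(3 + (-1 - 1*2)))**2 + sqrt(2)*sqrt(21/2 + 7*(3 + (-1 - 1*2)))) + 6 = 26*(3 + (21/2 + 7*(3 + (-1 - 2)))**2 + sqrt(2)*sqrt(21/2 + 7*(3 + (-1 - 2)))) + 6 = 26*(3 + (21/2 + 7*(3 - 3))**2 + sqrt(2)*sqrt(21/2 + 7*(3 - 3))) + 6 = 26*(3 + (21/2 + 7*0)**2 + sqrt(2)*sqrt(21/2 + 7*0)) + 6 = 26*(3 + (21/2 + 0)**2 + sqrt(2)*sqrt(21/2 + 0)) + 6 = 26*(3 + (21/2)**2 + sqrt(2)*sqrt(21/2)) + 6 = 26*(3 + 441/4 + sqrt(2)*(sqrt(42)/2)) + 6 = 26*(3 + 441/4 + sqrt(21)) + 6 = 26*(453/4 + sqrt(21)) + 6 = (5889/2 + 26*sqrt(21)) + 6 = 5901/2 + 26*sqrt(21)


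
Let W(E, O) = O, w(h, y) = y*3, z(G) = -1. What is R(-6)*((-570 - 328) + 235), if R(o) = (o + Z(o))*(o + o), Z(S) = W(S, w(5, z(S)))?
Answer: -71604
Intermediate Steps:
w(h, y) = 3*y
Z(S) = -3 (Z(S) = 3*(-1) = -3)
R(o) = 2*o*(-3 + o) (R(o) = (o - 3)*(o + o) = (-3 + o)*(2*o) = 2*o*(-3 + o))
R(-6)*((-570 - 328) + 235) = (2*(-6)*(-3 - 6))*((-570 - 328) + 235) = (2*(-6)*(-9))*(-898 + 235) = 108*(-663) = -71604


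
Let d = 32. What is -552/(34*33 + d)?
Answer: -276/577 ≈ -0.47834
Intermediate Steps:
-552/(34*33 + d) = -552/(34*33 + 32) = -552/(1122 + 32) = -552/1154 = -552*1/1154 = -276/577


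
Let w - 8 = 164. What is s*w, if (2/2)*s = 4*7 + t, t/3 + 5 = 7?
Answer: 5848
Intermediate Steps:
t = 6 (t = -15 + 3*7 = -15 + 21 = 6)
w = 172 (w = 8 + 164 = 172)
s = 34 (s = 4*7 + 6 = 28 + 6 = 34)
s*w = 34*172 = 5848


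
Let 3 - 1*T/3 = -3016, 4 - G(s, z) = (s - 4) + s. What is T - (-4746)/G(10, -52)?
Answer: 17323/2 ≈ 8661.5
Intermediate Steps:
G(s, z) = 8 - 2*s (G(s, z) = 4 - ((s - 4) + s) = 4 - ((-4 + s) + s) = 4 - (-4 + 2*s) = 4 + (4 - 2*s) = 8 - 2*s)
T = 9057 (T = 9 - 3*(-3016) = 9 + 9048 = 9057)
T - (-4746)/G(10, -52) = 9057 - (-4746)/(8 - 2*10) = 9057 - (-4746)/(8 - 20) = 9057 - (-4746)/(-12) = 9057 - (-4746)*(-1)/12 = 9057 - 1*791/2 = 9057 - 791/2 = 17323/2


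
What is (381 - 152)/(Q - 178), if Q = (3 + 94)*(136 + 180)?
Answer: 229/30474 ≈ 0.0075146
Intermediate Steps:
Q = 30652 (Q = 97*316 = 30652)
(381 - 152)/(Q - 178) = (381 - 152)/(30652 - 178) = 229/30474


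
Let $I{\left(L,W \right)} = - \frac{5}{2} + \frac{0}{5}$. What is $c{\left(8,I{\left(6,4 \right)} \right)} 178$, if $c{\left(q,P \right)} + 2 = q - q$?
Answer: $-356$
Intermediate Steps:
$I{\left(L,W \right)} = - \frac{5}{2}$ ($I{\left(L,W \right)} = \left(-5\right) \frac{1}{2} + 0 \cdot \frac{1}{5} = - \frac{5}{2} + 0 = - \frac{5}{2}$)
$c{\left(q,P \right)} = -2$ ($c{\left(q,P \right)} = -2 + \left(q - q\right) = -2 + 0 = -2$)
$c{\left(8,I{\left(6,4 \right)} \right)} 178 = \left(-2\right) 178 = -356$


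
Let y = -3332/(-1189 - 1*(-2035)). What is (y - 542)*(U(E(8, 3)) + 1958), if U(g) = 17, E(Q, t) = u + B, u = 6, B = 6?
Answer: -456090700/423 ≈ -1.0782e+6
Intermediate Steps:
E(Q, t) = 12 (E(Q, t) = 6 + 6 = 12)
y = -1666/423 (y = -3332/(-1189 + 2035) = -3332/846 = -3332*1/846 = -1666/423 ≈ -3.9385)
(y - 542)*(U(E(8, 3)) + 1958) = (-1666/423 - 542)*(17 + 1958) = -230932/423*1975 = -456090700/423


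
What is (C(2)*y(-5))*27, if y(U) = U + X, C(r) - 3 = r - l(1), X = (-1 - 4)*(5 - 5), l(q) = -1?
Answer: -810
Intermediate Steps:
X = 0 (X = -5*0 = 0)
C(r) = 4 + r (C(r) = 3 + (r - 1*(-1)) = 3 + (r + 1) = 3 + (1 + r) = 4 + r)
y(U) = U (y(U) = U + 0 = U)
(C(2)*y(-5))*27 = ((4 + 2)*(-5))*27 = (6*(-5))*27 = -30*27 = -810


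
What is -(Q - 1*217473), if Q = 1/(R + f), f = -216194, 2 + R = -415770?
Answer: 137435541919/631966 ≈ 2.1747e+5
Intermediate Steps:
R = -415772 (R = -2 - 415770 = -415772)
Q = -1/631966 (Q = 1/(-415772 - 216194) = 1/(-631966) = -1/631966 ≈ -1.5824e-6)
-(Q - 1*217473) = -(-1/631966 - 1*217473) = -(-1/631966 - 217473) = -1*(-137435541919/631966) = 137435541919/631966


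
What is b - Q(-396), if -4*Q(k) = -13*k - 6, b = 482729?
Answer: 968029/2 ≈ 4.8401e+5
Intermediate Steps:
Q(k) = 3/2 + 13*k/4 (Q(k) = -(-13*k - 6)/4 = -(-6 - 13*k)/4 = 3/2 + 13*k/4)
b - Q(-396) = 482729 - (3/2 + (13/4)*(-396)) = 482729 - (3/2 - 1287) = 482729 - 1*(-2571/2) = 482729 + 2571/2 = 968029/2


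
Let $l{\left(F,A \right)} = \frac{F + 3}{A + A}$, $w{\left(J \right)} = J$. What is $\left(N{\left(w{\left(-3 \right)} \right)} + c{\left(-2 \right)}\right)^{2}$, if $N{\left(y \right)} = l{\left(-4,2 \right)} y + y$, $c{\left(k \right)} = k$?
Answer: $\frac{289}{16} \approx 18.063$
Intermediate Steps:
$l{\left(F,A \right)} = \frac{3 + F}{2 A}$
$N{\left(y \right)} = \frac{3 y}{4}$ ($N{\left(y \right)} = \frac{3 - 4}{2 \cdot 2} y + y = \frac{1}{2} \cdot \frac{1}{2} \left(-1\right) y + y = - \frac{y}{4} + y = \frac{3 y}{4}$)
$\left(N{\left(w{\left(-3 \right)} \right)} + c{\left(-2 \right)}\right)^{2} = \left(\frac{3}{4} \left(-3\right) - 2\right)^{2} = \left(- \frac{9}{4} - 2\right)^{2} = \left(- \frac{17}{4}\right)^{2} = \frac{289}{16}$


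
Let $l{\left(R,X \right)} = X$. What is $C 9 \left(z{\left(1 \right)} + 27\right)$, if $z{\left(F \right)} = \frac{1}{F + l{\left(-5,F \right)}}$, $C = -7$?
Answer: $- \frac{3465}{2} \approx -1732.5$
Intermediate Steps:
$z{\left(F \right)} = \frac{1}{2 F}$ ($z{\left(F \right)} = \frac{1}{F + F} = \frac{1}{2 F}$)
$C 9 \left(z{\left(1 \right)} + 27\right) = \left(-7\right) 9 \left(\frac{1}{2 \cdot 1} + 27\right) = - 63 \left(\frac{1}{2} \cdot 1 + 27\right) = - 63 \left(\frac{1}{2} + 27\right) = \left(-63\right) \frac{55}{2} = - \frac{3465}{2}$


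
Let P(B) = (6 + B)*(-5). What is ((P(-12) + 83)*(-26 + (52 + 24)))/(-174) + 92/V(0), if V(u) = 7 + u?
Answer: -11771/609 ≈ -19.328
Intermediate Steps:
P(B) = -30 - 5*B
((P(-12) + 83)*(-26 + (52 + 24)))/(-174) + 92/V(0) = (((-30 - 5*(-12)) + 83)*(-26 + (52 + 24)))/(-174) + 92/(7 + 0) = (((-30 + 60) + 83)*(-26 + 76))*(-1/174) + 92/7 = ((30 + 83)*50)*(-1/174) + 92*(1/7) = (113*50)*(-1/174) + 92/7 = 5650*(-1/174) + 92/7 = -2825/87 + 92/7 = -11771/609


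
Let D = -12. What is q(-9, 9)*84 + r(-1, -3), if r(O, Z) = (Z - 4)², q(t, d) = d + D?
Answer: -203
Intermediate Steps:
q(t, d) = -12 + d (q(t, d) = d - 12 = -12 + d)
r(O, Z) = (-4 + Z)²
q(-9, 9)*84 + r(-1, -3) = (-12 + 9)*84 + (-4 - 3)² = -3*84 + (-7)² = -252 + 49 = -203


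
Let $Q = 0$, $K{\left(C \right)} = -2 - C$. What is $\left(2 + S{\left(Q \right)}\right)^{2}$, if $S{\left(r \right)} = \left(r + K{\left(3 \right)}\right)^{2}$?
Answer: $729$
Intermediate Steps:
$S{\left(r \right)} = \left(-5 + r\right)^{2}$ ($S{\left(r \right)} = \left(r - 5\right)^{2} = \left(-5 + r\right)^{2}$)
$\left(2 + S{\left(Q \right)}\right)^{2} = \left(2 + \left(-5 + 0\right)^{2}\right)^{2} = \left(2 + \left(-5\right)^{2}\right)^{2} = \left(2 + 25\right)^{2} = 27^{2} = 729$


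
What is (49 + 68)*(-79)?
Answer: -9243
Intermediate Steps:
(49 + 68)*(-79) = 117*(-79) = -9243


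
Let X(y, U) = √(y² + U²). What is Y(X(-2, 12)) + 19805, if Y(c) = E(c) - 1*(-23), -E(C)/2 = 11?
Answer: 19806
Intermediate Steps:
X(y, U) = √(U² + y²)
E(C) = -22 (E(C) = -2*11 = -22)
Y(c) = 1 (Y(c) = -22 - 1*(-23) = -22 + 23 = 1)
Y(X(-2, 12)) + 19805 = 1 + 19805 = 19806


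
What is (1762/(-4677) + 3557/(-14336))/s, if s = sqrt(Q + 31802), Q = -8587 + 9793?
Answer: -41896121*sqrt(2063)/553292242944 ≈ -0.0034393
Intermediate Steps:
Q = 1206
s = 4*sqrt(2063) (s = sqrt(1206 + 31802) = sqrt(33008) = 4*sqrt(2063) ≈ 181.68)
(1762/(-4677) + 3557/(-14336))/s = (1762/(-4677) + 3557/(-14336))/((4*sqrt(2063))) = (1762*(-1/4677) + 3557*(-1/14336))*(sqrt(2063)/8252) = (-1762/4677 - 3557/14336)*(sqrt(2063)/8252) = -41896121*sqrt(2063)/553292242944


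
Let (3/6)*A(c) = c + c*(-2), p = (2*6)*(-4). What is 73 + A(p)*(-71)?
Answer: -6743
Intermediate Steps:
p = -48 (p = 12*(-4) = -48)
A(c) = -2*c (A(c) = 2*(c + c*(-2)) = 2*(c - 2*c) = 2*(-c) = -2*c)
73 + A(p)*(-71) = 73 - 2*(-48)*(-71) = 73 + 96*(-71) = 73 - 6816 = -6743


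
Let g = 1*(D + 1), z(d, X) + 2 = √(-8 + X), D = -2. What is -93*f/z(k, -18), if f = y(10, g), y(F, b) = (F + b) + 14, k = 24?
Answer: 713/5 + 713*I*√26/10 ≈ 142.6 + 363.56*I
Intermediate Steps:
z(d, X) = -2 + √(-8 + X)
g = -1 (g = 1*(-2 + 1) = 1*(-1) = -1)
y(F, b) = 14 + F + b
f = 23 (f = 14 + 10 - 1 = 23)
-93*f/z(k, -18) = -2139/(-2 + √(-8 - 18)) = -2139/(-2 + √(-26)) = -2139/(-2 + I*√26)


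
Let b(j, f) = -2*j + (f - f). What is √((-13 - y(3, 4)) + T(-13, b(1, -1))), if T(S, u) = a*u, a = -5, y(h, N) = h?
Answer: I*√6 ≈ 2.4495*I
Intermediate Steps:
b(j, f) = -2*j (b(j, f) = -2*j + 0 = -2*j)
T(S, u) = -5*u
√((-13 - y(3, 4)) + T(-13, b(1, -1))) = √((-13 - 1*3) - (-10)) = √((-13 - 3) - 5*(-2)) = √(-16 + 10) = √(-6) = I*√6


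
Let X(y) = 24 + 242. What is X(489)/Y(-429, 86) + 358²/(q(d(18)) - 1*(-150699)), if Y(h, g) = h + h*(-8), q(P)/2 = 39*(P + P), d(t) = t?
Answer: 20271874/21951501 ≈ 0.92348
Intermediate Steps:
q(P) = 156*P (q(P) = 2*(39*(P + P)) = 2*(39*(2*P)) = 2*(78*P) = 156*P)
X(y) = 266
Y(h, g) = -7*h (Y(h, g) = h - 8*h = -7*h)
X(489)/Y(-429, 86) + 358²/(q(d(18)) - 1*(-150699)) = 266/((-7*(-429))) + 358²/(156*18 - 1*(-150699)) = 266/3003 + 128164/(2808 + 150699) = 266*(1/3003) + 128164/153507 = 38/429 + 128164*(1/153507) = 38/429 + 128164/153507 = 20271874/21951501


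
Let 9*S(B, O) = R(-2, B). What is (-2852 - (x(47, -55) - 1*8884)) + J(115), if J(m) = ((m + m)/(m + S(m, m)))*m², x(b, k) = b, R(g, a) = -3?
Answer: 5592045/172 ≈ 32512.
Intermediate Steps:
S(B, O) = -⅓ (S(B, O) = (⅑)*(-3) = -⅓)
J(m) = 2*m³/(-⅓ + m) (J(m) = ((m + m)/(m - ⅓))*m² = ((2*m)/(-⅓ + m))*m² = (2*m/(-⅓ + m))*m² = 2*m³/(-⅓ + m))
(-2852 - (x(47, -55) - 1*8884)) + J(115) = (-2852 - (47 - 1*8884)) + 6*115³/(-1 + 3*115) = (-2852 - (47 - 8884)) + 6*1520875/(-1 + 345) = (-2852 - 1*(-8837)) + 6*1520875/344 = (-2852 + 8837) + 6*1520875*(1/344) = 5985 + 4562625/172 = 5592045/172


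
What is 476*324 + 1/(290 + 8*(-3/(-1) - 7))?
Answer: 39789793/258 ≈ 1.5422e+5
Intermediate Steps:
476*324 + 1/(290 + 8*(-3/(-1) - 7)) = 154224 + 1/(290 + 8*(-3*(-1) - 7)) = 154224 + 1/(290 + 8*(3 - 7)) = 154224 + 1/(290 + 8*(-4)) = 154224 + 1/(290 - 32) = 154224 + 1/258 = 39789793/258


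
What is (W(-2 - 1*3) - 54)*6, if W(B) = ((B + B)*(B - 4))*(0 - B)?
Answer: 2376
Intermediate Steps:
W(B) = -2*B**2*(-4 + B) (W(B) = ((2*B)*(-4 + B))*(-B) = (2*B*(-4 + B))*(-B) = -2*B**2*(-4 + B))
(W(-2 - 1*3) - 54)*6 = (2*(-2 - 1*3)**2*(4 - (-2 - 1*3)) - 54)*6 = (2*(-2 - 3)**2*(4 - (-2 - 3)) - 54)*6 = (2*(-5)**2*(4 - 1*(-5)) - 54)*6 = (2*25*(4 + 5) - 54)*6 = (2*25*9 - 54)*6 = (450 - 54)*6 = 396*6 = 2376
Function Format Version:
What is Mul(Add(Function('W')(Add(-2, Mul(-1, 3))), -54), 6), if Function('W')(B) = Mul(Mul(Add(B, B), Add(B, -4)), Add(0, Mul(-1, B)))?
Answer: 2376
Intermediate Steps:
Function('W')(B) = Mul(-2, Pow(B, 2), Add(-4, B)) (Function('W')(B) = Mul(Mul(Mul(2, B), Add(-4, B)), Mul(-1, B)) = Mul(Mul(2, B, Add(-4, B)), Mul(-1, B)) = Mul(-2, Pow(B, 2), Add(-4, B)))
Mul(Add(Function('W')(Add(-2, Mul(-1, 3))), -54), 6) = Mul(Add(Mul(2, Pow(Add(-2, Mul(-1, 3)), 2), Add(4, Mul(-1, Add(-2, Mul(-1, 3))))), -54), 6) = Mul(Add(Mul(2, Pow(Add(-2, -3), 2), Add(4, Mul(-1, Add(-2, -3)))), -54), 6) = Mul(Add(Mul(2, Pow(-5, 2), Add(4, Mul(-1, -5))), -54), 6) = Mul(Add(Mul(2, 25, Add(4, 5)), -54), 6) = Mul(Add(Mul(2, 25, 9), -54), 6) = Mul(Add(450, -54), 6) = Mul(396, 6) = 2376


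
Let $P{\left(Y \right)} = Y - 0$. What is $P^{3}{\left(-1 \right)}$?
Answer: $-1$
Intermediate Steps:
$P{\left(Y \right)} = Y$ ($P{\left(Y \right)} = Y + 0 = Y$)
$P^{3}{\left(-1 \right)} = \left(-1\right)^{3} = -1$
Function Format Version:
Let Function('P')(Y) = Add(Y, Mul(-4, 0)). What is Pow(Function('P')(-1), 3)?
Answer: -1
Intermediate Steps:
Function('P')(Y) = Y (Function('P')(Y) = Add(Y, 0) = Y)
Pow(Function('P')(-1), 3) = Pow(-1, 3) = -1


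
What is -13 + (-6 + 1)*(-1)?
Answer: -8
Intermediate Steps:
-13 + (-6 + 1)*(-1) = -13 - 5*(-1) = -13 + 5 = -8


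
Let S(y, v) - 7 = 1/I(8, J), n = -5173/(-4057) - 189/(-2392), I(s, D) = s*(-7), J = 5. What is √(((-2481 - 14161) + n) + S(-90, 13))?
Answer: 5*I*√47972945181536830/8491301 ≈ 128.97*I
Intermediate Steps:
I(s, D) = -7*s
n = 13140589/9704344 (n = -5173*(-1/4057) - 189*(-1/2392) = 5173/4057 + 189/2392 = 13140589/9704344 ≈ 1.3541)
S(y, v) = 391/56 (S(y, v) = 7 + 1/(-7*8) = 7 + 1/(-56) = 7 - 1/56 = 391/56)
√(((-2481 - 14161) + n) + S(-90, 13)) = √(((-2481 - 14161) + 13140589/9704344) + 391/56) = √((-16642 + 13140589/9704344) + 391/56) = √(-161486552259/9704344 + 391/56) = √(-141241445750/8491301) = 5*I*√47972945181536830/8491301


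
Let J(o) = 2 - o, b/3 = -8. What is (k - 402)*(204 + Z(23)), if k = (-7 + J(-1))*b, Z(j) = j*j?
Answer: -224298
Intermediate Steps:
b = -24 (b = 3*(-8) = -24)
Z(j) = j²
k = 96 (k = (-7 + (2 - 1*(-1)))*(-24) = (-7 + (2 + 1))*(-24) = (-7 + 3)*(-24) = -4*(-24) = 96)
(k - 402)*(204 + Z(23)) = (96 - 402)*(204 + 23²) = -306*(204 + 529) = -306*733 = -224298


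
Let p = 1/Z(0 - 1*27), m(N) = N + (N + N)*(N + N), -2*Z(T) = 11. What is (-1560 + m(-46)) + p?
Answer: 75436/11 ≈ 6857.8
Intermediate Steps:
Z(T) = -11/2 (Z(T) = -½*11 = -11/2)
m(N) = N + 4*N² (m(N) = N + (2*N)*(2*N) = N + 4*N²)
p = -2/11 (p = 1/(-11/2) = -2/11 ≈ -0.18182)
(-1560 + m(-46)) + p = (-1560 - 46*(1 + 4*(-46))) - 2/11 = (-1560 - 46*(1 - 184)) - 2/11 = (-1560 - 46*(-183)) - 2/11 = (-1560 + 8418) - 2/11 = 6858 - 2/11 = 75436/11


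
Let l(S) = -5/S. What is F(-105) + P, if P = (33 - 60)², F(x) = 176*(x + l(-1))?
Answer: -16871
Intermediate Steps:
F(x) = 880 + 176*x (F(x) = 176*(x - 5/(-1)) = 176*(x - 5*(-1)) = 176*(x + 5) = 176*(5 + x) = 880 + 176*x)
P = 729 (P = (-27)² = 729)
F(-105) + P = (880 + 176*(-105)) + 729 = (880 - 18480) + 729 = -17600 + 729 = -16871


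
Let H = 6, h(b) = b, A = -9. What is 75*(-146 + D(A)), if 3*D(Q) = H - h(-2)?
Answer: -10750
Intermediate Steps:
D(Q) = 8/3 (D(Q) = (6 - 1*(-2))/3 = (6 + 2)/3 = (⅓)*8 = 8/3)
75*(-146 + D(A)) = 75*(-146 + 8/3) = 75*(-430/3) = -10750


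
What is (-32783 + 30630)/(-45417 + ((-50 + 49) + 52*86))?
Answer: 2153/40946 ≈ 0.052581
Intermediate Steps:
(-32783 + 30630)/(-45417 + ((-50 + 49) + 52*86)) = -2153/(-45417 + (-1 + 4472)) = -2153/(-45417 + 4471) = -2153/(-40946) = -2153*(-1/40946) = 2153/40946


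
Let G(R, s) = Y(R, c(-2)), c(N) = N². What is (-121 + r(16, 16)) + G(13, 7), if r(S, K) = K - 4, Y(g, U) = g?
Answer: -96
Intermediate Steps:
G(R, s) = R
r(S, K) = -4 + K
(-121 + r(16, 16)) + G(13, 7) = (-121 + (-4 + 16)) + 13 = (-121 + 12) + 13 = -109 + 13 = -96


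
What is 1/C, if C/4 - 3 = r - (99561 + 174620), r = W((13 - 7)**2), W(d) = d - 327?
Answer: -1/1097876 ≈ -9.1085e-7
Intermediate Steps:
W(d) = -327 + d
r = -291 (r = -327 + (13 - 7)**2 = -327 + 6**2 = -327 + 36 = -291)
C = -1097876 (C = 12 + 4*(-291 - (99561 + 174620)) = 12 + 4*(-291 - 1*274181) = 12 + 4*(-291 - 274181) = 12 + 4*(-274472) = 12 - 1097888 = -1097876)
1/C = 1/(-1097876) = -1/1097876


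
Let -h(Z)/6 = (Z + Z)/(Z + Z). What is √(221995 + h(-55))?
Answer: √221989 ≈ 471.16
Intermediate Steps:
h(Z) = -6 (h(Z) = -6*(Z + Z)/(Z + Z) = -6*2*Z/(2*Z) = -6*2*Z*1/(2*Z) = -6*1 = -6)
√(221995 + h(-55)) = √(221995 - 6) = √221989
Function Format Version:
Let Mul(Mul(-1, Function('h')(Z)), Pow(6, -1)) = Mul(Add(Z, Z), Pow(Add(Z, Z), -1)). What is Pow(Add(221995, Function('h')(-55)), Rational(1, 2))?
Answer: Pow(221989, Rational(1, 2)) ≈ 471.16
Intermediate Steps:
Function('h')(Z) = -6 (Function('h')(Z) = Mul(-6, Mul(Add(Z, Z), Pow(Add(Z, Z), -1))) = Mul(-6, Mul(Mul(2, Z), Pow(Mul(2, Z), -1))) = Mul(-6, Mul(Mul(2, Z), Mul(Rational(1, 2), Pow(Z, -1)))) = Mul(-6, 1) = -6)
Pow(Add(221995, Function('h')(-55)), Rational(1, 2)) = Pow(Add(221995, -6), Rational(1, 2)) = Pow(221989, Rational(1, 2))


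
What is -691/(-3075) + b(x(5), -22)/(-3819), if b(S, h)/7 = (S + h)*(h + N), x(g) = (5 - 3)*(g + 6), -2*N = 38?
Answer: 691/3075 ≈ 0.22472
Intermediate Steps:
N = -19 (N = -½*38 = -19)
x(g) = 12 + 2*g (x(g) = 2*(6 + g) = 12 + 2*g)
b(S, h) = 7*(-19 + h)*(S + h) (b(S, h) = 7*((S + h)*(h - 19)) = 7*((S + h)*(-19 + h)) = 7*((-19 + h)*(S + h)) = 7*(-19 + h)*(S + h))
-691/(-3075) + b(x(5), -22)/(-3819) = -691/(-3075) + (-133*(12 + 2*5) - 133*(-22) + 7*(-22)² + 7*(12 + 2*5)*(-22))/(-3819) = -691*(-1/3075) + (-133*(12 + 10) + 2926 + 7*484 + 7*(12 + 10)*(-22))*(-1/3819) = 691/3075 + (-133*22 + 2926 + 3388 + 7*22*(-22))*(-1/3819) = 691/3075 + (-2926 + 2926 + 3388 - 3388)*(-1/3819) = 691/3075 + 0*(-1/3819) = 691/3075 + 0 = 691/3075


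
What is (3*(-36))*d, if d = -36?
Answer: 3888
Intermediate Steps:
(3*(-36))*d = (3*(-36))*(-36) = -108*(-36) = 3888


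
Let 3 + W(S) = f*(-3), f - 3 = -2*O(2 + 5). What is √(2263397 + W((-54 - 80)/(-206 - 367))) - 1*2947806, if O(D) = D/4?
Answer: -2947806 + √9053582/2 ≈ -2.9463e+6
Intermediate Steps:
O(D) = D/4 (O(D) = D*(¼) = D/4)
f = -½ (f = 3 - (2 + 5)/2 = 3 - 7/2 = -½ ≈ -0.50000)
W(S) = -3/2 (W(S) = -3 - ½*(-3) = -3 + 3/2 = -3/2)
√(2263397 + W((-54 - 80)/(-206 - 367))) - 1*2947806 = √(2263397 - 3/2) - 1*2947806 = √(4526791/2) - 2947806 = √9053582/2 - 2947806 = -2947806 + √9053582/2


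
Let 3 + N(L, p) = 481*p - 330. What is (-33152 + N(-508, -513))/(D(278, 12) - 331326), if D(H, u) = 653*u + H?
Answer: 140119/161606 ≈ 0.86704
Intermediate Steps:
D(H, u) = H + 653*u
N(L, p) = -333 + 481*p (N(L, p) = -3 + (481*p - 330) = -3 + (-330 + 481*p) = -333 + 481*p)
(-33152 + N(-508, -513))/(D(278, 12) - 331326) = (-33152 + (-333 + 481*(-513)))/((278 + 653*12) - 331326) = (-33152 + (-333 - 246753))/((278 + 7836) - 331326) = (-33152 - 247086)/(8114 - 331326) = -280238/(-323212) = -280238*(-1/323212) = 140119/161606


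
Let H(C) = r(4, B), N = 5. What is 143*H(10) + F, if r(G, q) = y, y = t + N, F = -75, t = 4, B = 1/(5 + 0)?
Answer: 1212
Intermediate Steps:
B = 1/5 ≈ 0.20000
y = 9 (y = 4 + 5 = 9)
r(G, q) = 9
H(C) = 9
143*H(10) + F = 143*9 - 75 = 1287 - 75 = 1212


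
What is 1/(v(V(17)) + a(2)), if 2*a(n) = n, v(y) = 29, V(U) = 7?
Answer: 1/30 ≈ 0.033333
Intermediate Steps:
a(n) = n/2
1/(v(V(17)) + a(2)) = 1/(29 + (½)*2) = 1/(29 + 1) = 1/30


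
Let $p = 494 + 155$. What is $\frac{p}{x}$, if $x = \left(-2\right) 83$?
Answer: $- \frac{649}{166} \approx -3.9096$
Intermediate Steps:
$p = 649$
$x = -166$
$\frac{p}{x} = \frac{649}{-166} = 649 \left(- \frac{1}{166}\right) = - \frac{649}{166}$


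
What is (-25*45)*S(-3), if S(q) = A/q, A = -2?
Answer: -750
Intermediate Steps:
S(q) = -2/q
(-25*45)*S(-3) = (-25*45)*(-2/(-3)) = -(-2250)*(-1)/3 = -1125*⅔ = -750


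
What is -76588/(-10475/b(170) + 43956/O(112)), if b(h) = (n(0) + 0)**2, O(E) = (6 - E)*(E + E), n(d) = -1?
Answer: 454626368/62190589 ≈ 7.3102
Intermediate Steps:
O(E) = 2*E*(6 - E) (O(E) = (6 - E)*(2*E) = 2*E*(6 - E))
b(h) = 1 (b(h) = (-1 + 0)**2 = (-1)**2 = 1)
-76588/(-10475/b(170) + 43956/O(112)) = -76588/(-10475/1 + 43956/((2*112*(6 - 1*112)))) = -76588/(-10475*1 + 43956/((2*112*(6 - 112)))) = -76588/(-10475 + 43956/((2*112*(-106)))) = -76588/(-10475 + 43956/(-23744)) = -76588/(-10475 + 43956*(-1/23744)) = -76588/(-10475 - 10989/5936) = -76588/(-62190589/5936) = -76588*(-5936/62190589) = 454626368/62190589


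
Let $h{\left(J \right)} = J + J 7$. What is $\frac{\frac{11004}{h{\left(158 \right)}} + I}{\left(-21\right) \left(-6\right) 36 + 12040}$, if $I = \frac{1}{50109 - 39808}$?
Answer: $\frac{28338367}{53956802816} \approx 0.0005252$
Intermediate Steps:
$h{\left(J \right)} = 8 J$ ($h{\left(J \right)} = J + 7 J = 8 J$)
$I = \frac{1}{10301} \approx 9.7078 \cdot 10^{-5}$
$\frac{\frac{11004}{h{\left(158 \right)}} + I}{\left(-21\right) \left(-6\right) 36 + 12040} = \frac{\frac{11004}{8 \cdot 158} + \frac{1}{10301}}{\left(-21\right) \left(-6\right) 36 + 12040} = \frac{\frac{11004}{1264} + \frac{1}{10301}}{126 \cdot 36 + 12040} = \frac{11004 \cdot \frac{1}{1264} + \frac{1}{10301}}{4536 + 12040} = \frac{\frac{2751}{316} + \frac{1}{10301}}{16576} = \frac{28338367}{3255116} \cdot \frac{1}{16576} = \frac{28338367}{53956802816}$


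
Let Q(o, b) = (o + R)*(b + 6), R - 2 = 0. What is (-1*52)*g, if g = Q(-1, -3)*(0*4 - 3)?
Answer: 468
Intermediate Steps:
R = 2 (R = 2 + 0 = 2)
Q(o, b) = (2 + o)*(6 + b) (Q(o, b) = (o + 2)*(b + 6) = (2 + o)*(6 + b))
g = -9 (g = (12 + 2*(-3) + 6*(-1) - 3*(-1))*(0*4 - 3) = (12 - 6 - 6 + 3)*(0 - 3) = 3*(-3) = -9)
(-1*52)*g = -1*52*(-9) = -52*(-9) = 468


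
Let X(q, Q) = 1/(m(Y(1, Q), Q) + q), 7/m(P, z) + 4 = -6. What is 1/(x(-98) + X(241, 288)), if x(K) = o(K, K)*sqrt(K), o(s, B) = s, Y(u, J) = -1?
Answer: 12015/2717413777814 + 1980622287*I*sqrt(2)/2717413777814 ≈ 4.4215e-9 + 0.0010308*I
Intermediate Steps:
m(P, z) = -7/10 (m(P, z) = 7/(-4 - 6) = 7/(-10) = 7*(-1/10) = -7/10)
X(q, Q) = 1/(-7/10 + q)
x(K) = K**(3/2) (x(K) = K*sqrt(K) = K**(3/2))
1/(x(-98) + X(241, 288)) = 1/((-98)**(3/2) + 10/(-7 + 10*241)) = 1/(-686*I*sqrt(2) + 10/(-7 + 2410)) = 1/(-686*I*sqrt(2) + 10/2403) = 1/(10/2403 - 686*I*sqrt(2))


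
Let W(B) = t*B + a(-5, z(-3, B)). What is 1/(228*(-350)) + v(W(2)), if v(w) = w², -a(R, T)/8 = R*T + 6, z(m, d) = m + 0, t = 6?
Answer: 1942012799/79800 ≈ 24336.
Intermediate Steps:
z(m, d) = m
a(R, T) = -48 - 8*R*T (a(R, T) = -8*(R*T + 6) = -8*(6 + R*T) = -48 - 8*R*T)
W(B) = -168 + 6*B (W(B) = 6*B + (-48 - 8*(-5)*(-3)) = 6*B + (-48 - 120) = 6*B - 168 = -168 + 6*B)
1/(228*(-350)) + v(W(2)) = 1/(228*(-350)) + (-168 + 6*2)² = (1/228)*(-1/350) + (-168 + 12)² = -1/79800 + (-156)² = -1/79800 + 24336 = 1942012799/79800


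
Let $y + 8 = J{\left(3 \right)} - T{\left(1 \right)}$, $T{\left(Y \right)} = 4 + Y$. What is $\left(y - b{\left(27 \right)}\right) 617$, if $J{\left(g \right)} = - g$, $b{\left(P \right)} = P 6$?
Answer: $-109826$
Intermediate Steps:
$b{\left(P \right)} = 6 P$
$y = -16$ ($y = -8 - 8 = -16$)
$\left(y - b{\left(27 \right)}\right) 617 = \left(-16 - 6 \cdot 27\right) 617 = \left(-16 - 162\right) 617 = \left(-178\right) 617 = -109826$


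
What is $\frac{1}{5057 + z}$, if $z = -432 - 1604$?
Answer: $\frac{1}{3021} \approx 0.00033102$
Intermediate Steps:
$z = -2036$ ($z = -432 - 1604 = -2036$)
$\frac{1}{5057 + z} = \frac{1}{5057 - 2036} = \frac{1}{3021}$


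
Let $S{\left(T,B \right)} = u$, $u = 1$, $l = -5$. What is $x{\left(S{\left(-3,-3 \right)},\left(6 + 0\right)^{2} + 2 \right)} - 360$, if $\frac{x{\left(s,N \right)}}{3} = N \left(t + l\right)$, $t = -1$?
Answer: $-1044$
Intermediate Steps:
$S{\left(T,B \right)} = 1$
$x{\left(s,N \right)} = - 18 N$ ($x{\left(s,N \right)} = 3 N \left(-1 - 5\right) = 3 N \left(-6\right) = 3 \left(- 6 N\right) = - 18 N$)
$x{\left(S{\left(-3,-3 \right)},\left(6 + 0\right)^{2} + 2 \right)} - 360 = - 18 \left(\left(6 + 0\right)^{2} + 2\right) - 360 = - 18 \left(6^{2} + 2\right) - 360 = - 18 \left(36 + 2\right) - 360 = \left(-18\right) 38 - 360 = -684 - 360 = -1044$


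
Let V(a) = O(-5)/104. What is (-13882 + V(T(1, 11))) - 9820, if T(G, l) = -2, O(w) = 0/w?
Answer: -23702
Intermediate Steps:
O(w) = 0
V(a) = 0 (V(a) = 0/104 = 0*(1/104) = 0)
(-13882 + V(T(1, 11))) - 9820 = (-13882 + 0) - 9820 = -13882 - 9820 = -23702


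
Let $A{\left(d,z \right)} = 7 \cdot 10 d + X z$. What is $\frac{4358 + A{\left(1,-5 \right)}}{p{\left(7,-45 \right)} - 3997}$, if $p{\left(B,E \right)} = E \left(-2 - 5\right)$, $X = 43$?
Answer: $- \frac{4213}{3682} \approx -1.1442$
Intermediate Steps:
$A{\left(d,z \right)} = 43 z + 70 d$ ($A{\left(d,z \right)} = 7 \cdot 10 d + 43 z = 70 d + 43 z = 43 z + 70 d$)
$p{\left(B,E \right)} = - 7 E$ ($p{\left(B,E \right)} = E \left(-7\right) = - 7 E$)
$\frac{4358 + A{\left(1,-5 \right)}}{p{\left(7,-45 \right)} - 3997} = \frac{4358 + \left(43 \left(-5\right) + 70 \cdot 1\right)}{\left(-7\right) \left(-45\right) - 3997} = \frac{4358 + \left(-215 + 70\right)}{315 - 3997} = \frac{4358 - 145}{-3682} = 4213 \left(- \frac{1}{3682}\right) = - \frac{4213}{3682}$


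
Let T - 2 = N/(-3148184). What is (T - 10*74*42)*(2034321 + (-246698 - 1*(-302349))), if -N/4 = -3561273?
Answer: -25563886332468946/393523 ≈ -6.4962e+10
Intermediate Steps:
N = 14245092 (N = -4*(-3561273) = 14245092)
T = -1987181/787046 (T = 2 + 14245092/(-3148184) = 2 + 14245092*(-1/3148184) = 2 - 3561273/787046 = -1987181/787046 ≈ -2.5249)
(T - 10*74*42)*(2034321 + (-246698 - 1*(-302349))) = (-1987181/787046 - 10*74*42)*(2034321 + (-246698 - 1*(-302349))) = (-1987181/787046 - 740*42)*(2034321 + (-246698 + 302349)) = (-1987181/787046 - 31080)*(2034321 + 55651) = -24463376861/787046*2089972 = -25563886332468946/393523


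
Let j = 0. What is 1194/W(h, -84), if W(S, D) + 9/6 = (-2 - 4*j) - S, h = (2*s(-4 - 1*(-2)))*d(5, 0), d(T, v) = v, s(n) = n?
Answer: -2388/7 ≈ -341.14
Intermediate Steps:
h = 0 (h = (2*(-4 - 1*(-2)))*0 = (2*(-4 + 2))*0 = (2*(-2))*0 = -4*0 = 0)
W(S, D) = -7/2 - S (W(S, D) = -3/2 + ((-2 - 4*0) - S) = -3/2 + ((-2 + 0) - S) = -3/2 + (-2 - S) = -7/2 - S)
1194/W(h, -84) = 1194/(-7/2 - 1*0) = 1194/(-7/2 + 0) = 1194/(-7/2) = 1194*(-2/7) = -2388/7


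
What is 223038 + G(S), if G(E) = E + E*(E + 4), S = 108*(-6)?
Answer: 639702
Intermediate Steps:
S = -648
G(E) = E + E*(4 + E)
223038 + G(S) = 223038 - 648*(5 - 648) = 223038 - 648*(-643) = 223038 + 416664 = 639702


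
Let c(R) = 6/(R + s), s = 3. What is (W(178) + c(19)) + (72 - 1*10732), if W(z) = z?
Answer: -115299/11 ≈ -10482.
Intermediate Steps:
c(R) = 6/(3 + R) (c(R) = 6/(R + 3) = 6/(3 + R))
(W(178) + c(19)) + (72 - 1*10732) = (178 + 6/(3 + 19)) + (72 - 1*10732) = (178 + 6/22) + (72 - 10732) = (178 + 6*(1/22)) - 10660 = (178 + 3/11) - 10660 = 1961/11 - 10660 = -115299/11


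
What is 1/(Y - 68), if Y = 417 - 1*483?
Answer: -1/134 ≈ -0.0074627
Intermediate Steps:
Y = -66 (Y = 417 - 483 = -66)
1/(Y - 68) = 1/(-66 - 68) = 1/(-134) = -1/134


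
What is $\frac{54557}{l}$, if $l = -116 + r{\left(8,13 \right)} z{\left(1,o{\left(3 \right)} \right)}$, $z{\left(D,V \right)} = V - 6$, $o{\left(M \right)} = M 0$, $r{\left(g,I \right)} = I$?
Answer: $- \frac{54557}{194} \approx -281.22$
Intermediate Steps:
$o{\left(M \right)} = 0$
$z{\left(D,V \right)} = -6 + V$ ($z{\left(D,V \right)} = V - 6 = -6 + V$)
$l = -194$ ($l = -116 + 13 \left(-6 + 0\right) = -116 + 13 \left(-6\right) = -116 - 78 = -194$)
$\frac{54557}{l} = \frac{54557}{-194} = 54557 \left(- \frac{1}{194}\right) = - \frac{54557}{194}$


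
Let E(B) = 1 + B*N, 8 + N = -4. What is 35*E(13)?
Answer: -5425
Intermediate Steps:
N = -12 (N = -8 - 4 = -12)
E(B) = 1 - 12*B (E(B) = 1 + B*(-12) = 1 - 12*B)
35*E(13) = 35*(1 - 12*13) = 35*(1 - 156) = 35*(-155) = -5425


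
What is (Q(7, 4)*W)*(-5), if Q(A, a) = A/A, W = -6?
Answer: 30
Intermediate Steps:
Q(A, a) = 1
(Q(7, 4)*W)*(-5) = (1*(-6))*(-5) = -6*(-5) = 30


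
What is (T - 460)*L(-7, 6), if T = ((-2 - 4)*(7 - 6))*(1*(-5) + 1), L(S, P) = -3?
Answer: 1308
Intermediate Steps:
T = 24 (T = (-6*1)*(-5 + 1) = -6*(-4) = 24)
(T - 460)*L(-7, 6) = (24 - 460)*(-3) = -436*(-3) = 1308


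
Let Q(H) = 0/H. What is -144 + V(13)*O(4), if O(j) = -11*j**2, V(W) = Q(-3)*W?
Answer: -144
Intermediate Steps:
Q(H) = 0
V(W) = 0 (V(W) = 0*W = 0)
-144 + V(13)*O(4) = -144 + 0*(-11*4**2) = -144 + 0*(-11*16) = -144 + 0*(-176) = -144 + 0 = -144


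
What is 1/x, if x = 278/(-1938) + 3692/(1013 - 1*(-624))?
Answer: 1586253/3350005 ≈ 0.47351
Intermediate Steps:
x = 3350005/1586253 (x = 278*(-1/1938) + 3692/(1013 + 624) = -139/969 + 3692/1637 = 3350005/1586253 ≈ 2.1119)
1/x = 1/(3350005/1586253) = 1586253/3350005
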